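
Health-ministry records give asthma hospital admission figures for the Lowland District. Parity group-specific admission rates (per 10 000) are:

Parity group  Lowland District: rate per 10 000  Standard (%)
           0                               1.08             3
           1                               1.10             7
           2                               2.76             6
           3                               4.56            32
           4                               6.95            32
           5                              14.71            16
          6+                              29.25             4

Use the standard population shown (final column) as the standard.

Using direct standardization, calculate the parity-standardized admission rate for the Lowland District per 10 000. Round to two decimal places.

Standard weights: 0.03, 0.07, 0.06, 0.32, 0.32, 0.16, 0.04.
Standardized rate: 0.0300×1.08 + 0.0700×1.10 + 0.0600×2.76 + 0.3200×4.56 + 0.3200×6.95 + 0.1600×14.71 + 0.0400×29.25 = 7.4818 per 10 000.

7.48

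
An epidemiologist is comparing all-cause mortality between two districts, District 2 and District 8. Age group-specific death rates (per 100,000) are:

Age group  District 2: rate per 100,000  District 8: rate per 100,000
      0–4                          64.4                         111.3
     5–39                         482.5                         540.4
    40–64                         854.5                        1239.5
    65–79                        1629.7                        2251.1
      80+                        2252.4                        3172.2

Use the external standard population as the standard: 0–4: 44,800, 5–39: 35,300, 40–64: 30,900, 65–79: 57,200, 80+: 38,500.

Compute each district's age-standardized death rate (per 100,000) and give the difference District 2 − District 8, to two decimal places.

Standard total = 206,700; weights = 0.2167, 0.1708, 0.1495, 0.2767, 0.1863.
District 2: 0.2167×64.4 + 0.1708×482.5 + 0.1495×854.5 + 0.2767×1629.7 + 0.1863×2252.4 = 1094.6186 per 100,000.
District 8: 0.2167×111.3 + 0.1708×540.4 + 0.1495×1239.5 + 0.2767×2251.1 + 0.1863×3172.2 = 1515.5081 per 100,000.
Difference = 1094.6186 − 1515.5081 = -420.8896.

-420.89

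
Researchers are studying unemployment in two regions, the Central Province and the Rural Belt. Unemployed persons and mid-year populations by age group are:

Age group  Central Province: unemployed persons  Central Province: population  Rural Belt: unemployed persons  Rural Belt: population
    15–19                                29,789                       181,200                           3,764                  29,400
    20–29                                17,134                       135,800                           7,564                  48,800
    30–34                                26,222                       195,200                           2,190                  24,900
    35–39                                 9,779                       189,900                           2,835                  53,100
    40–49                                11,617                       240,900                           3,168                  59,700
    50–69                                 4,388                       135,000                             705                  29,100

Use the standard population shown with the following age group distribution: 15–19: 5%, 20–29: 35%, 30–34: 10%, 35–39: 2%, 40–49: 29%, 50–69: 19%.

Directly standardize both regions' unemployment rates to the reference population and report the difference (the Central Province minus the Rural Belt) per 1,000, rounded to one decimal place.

-3.5

Age-specific rates per 1,000 for the Central Province: 164.398, 126.171, 134.334, 51.496, 48.223, 32.504.
For the Rural Belt: 128.027, 155.000, 87.952, 53.390, 53.065, 24.227.
Standard weights: 0.05, 0.35, 0.10, 0.02, 0.29, 0.19.
The Central Province: 0.0500×164.398 + 0.3500×126.171 + 0.1000×134.334 + 0.0200×51.496 + 0.2900×48.223 + 0.1900×32.504 = 87.0035 per 1,000.
The Rural Belt: 0.0500×128.027 + 0.3500×155.000 + 0.1000×87.952 + 0.0200×53.390 + 0.2900×53.065 + 0.1900×24.227 = 90.5064 per 1,000.
Difference = 87.0035 − 90.5064 = -3.5029.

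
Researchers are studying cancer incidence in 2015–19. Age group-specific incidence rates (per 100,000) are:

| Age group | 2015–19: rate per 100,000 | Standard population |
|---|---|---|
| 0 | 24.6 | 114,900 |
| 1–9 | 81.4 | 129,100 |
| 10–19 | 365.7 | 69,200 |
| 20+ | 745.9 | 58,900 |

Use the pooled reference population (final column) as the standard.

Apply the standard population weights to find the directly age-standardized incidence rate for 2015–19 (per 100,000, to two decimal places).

Standard total = 372,100; weights = 0.3088, 0.3469, 0.1860, 0.1583.
Standardized rate: 0.3088×24.6 + 0.3469×81.4 + 0.1860×365.7 + 0.1583×745.9 = 221.9168 per 100,000.

221.92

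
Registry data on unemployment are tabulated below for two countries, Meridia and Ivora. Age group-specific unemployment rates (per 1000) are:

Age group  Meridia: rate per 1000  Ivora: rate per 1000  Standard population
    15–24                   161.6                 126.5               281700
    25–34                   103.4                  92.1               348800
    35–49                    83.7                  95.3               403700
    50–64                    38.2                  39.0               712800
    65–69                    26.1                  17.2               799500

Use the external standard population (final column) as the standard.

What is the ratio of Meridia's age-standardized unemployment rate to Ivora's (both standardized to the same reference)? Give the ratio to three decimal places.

1.106

Standard total = 2546500; weights = 0.1106, 0.1370, 0.1585, 0.2799, 0.3140.
Meridia: 0.1106×161.6 + 0.1370×103.4 + 0.1585×83.7 + 0.2799×38.2 + 0.3140×26.1 = 64.1957 per 1000.
Ivora: 0.1106×126.5 + 0.1370×92.1 + 0.1585×95.3 + 0.2799×39.0 + 0.3140×17.2 = 58.0337 per 1000.
Ratio = 64.1957 ÷ 58.0337 = 1.10618.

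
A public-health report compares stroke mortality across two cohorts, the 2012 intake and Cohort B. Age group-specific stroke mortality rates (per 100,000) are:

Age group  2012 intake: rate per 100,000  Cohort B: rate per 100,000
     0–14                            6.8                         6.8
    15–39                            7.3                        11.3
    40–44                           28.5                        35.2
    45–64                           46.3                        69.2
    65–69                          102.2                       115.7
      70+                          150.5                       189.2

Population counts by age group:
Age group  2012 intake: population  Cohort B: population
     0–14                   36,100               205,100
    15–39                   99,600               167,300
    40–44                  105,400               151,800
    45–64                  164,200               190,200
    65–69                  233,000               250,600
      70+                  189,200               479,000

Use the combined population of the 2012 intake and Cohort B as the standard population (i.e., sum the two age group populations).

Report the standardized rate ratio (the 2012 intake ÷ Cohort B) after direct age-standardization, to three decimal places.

0.804

Combined standard total = 2,271,500; weights = 0.1062, 0.1175, 0.1132, 0.1560, 0.2129, 0.2942.
The 2012 intake: 0.1062×6.8 + 0.1175×7.3 + 0.1132×28.5 + 0.1560×46.3 + 0.2129×102.2 + 0.2942×150.5 = 78.0610 per 100,000.
Cohort B: 0.1062×6.8 + 0.1175×11.3 + 0.1132×35.2 + 0.1560×69.2 + 0.2129×115.7 + 0.2942×189.2 = 97.1208 per 100,000.
Ratio = 78.0610 ÷ 97.1208 = 0.80375.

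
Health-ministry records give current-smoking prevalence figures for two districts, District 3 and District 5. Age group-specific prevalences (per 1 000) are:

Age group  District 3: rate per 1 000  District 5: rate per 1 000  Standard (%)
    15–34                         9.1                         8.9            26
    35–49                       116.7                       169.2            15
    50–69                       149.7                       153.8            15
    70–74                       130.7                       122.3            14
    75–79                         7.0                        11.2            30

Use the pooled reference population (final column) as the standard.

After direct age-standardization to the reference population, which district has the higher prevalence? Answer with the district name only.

Standard weights: 0.26, 0.15, 0.15, 0.14, 0.30.
District 3: 0.2600×9.1 + 0.1500×116.7 + 0.1500×149.7 + 0.1400×130.7 + 0.3000×7.0 = 62.7240 per 1 000.
District 5: 0.2600×8.9 + 0.1500×169.2 + 0.1500×153.8 + 0.1400×122.3 + 0.3000×11.2 = 71.2460 per 1 000.

District 5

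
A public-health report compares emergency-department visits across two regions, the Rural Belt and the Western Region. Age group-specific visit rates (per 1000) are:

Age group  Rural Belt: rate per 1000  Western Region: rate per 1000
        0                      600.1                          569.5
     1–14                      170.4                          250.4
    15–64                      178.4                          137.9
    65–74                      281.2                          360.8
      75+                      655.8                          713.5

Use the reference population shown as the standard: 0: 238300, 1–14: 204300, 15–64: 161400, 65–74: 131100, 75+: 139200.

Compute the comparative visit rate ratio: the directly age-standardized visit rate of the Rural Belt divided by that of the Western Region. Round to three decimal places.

0.941

Standard total = 874300; weights = 0.2726, 0.2337, 0.1846, 0.1499, 0.1592.
The Rural Belt: 0.2726×600.1 + 0.2337×170.4 + 0.1846×178.4 + 0.1499×281.2 + 0.1592×655.8 = 382.8926 per 1000.
The Western Region: 0.2726×569.5 + 0.2337×250.4 + 0.1846×137.9 + 0.1499×360.8 + 0.1592×713.5 = 406.8920 per 1000.
Ratio = 382.8926 ÷ 406.8920 = 0.94102.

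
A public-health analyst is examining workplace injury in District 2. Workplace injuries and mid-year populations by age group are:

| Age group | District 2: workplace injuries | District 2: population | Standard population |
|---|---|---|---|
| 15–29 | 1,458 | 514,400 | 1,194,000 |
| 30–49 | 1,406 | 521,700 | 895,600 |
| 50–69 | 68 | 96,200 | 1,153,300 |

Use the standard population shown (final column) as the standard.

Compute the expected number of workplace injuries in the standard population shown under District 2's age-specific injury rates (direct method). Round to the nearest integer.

Age-specific rates per 10,000 for District 2: 28.34, 26.95, 7.07.
Expected workplace injuries = Σ (standard pop × age-specific rate ÷ 10,000)
= 1,194,000×28.34/10,000 + 895,600×26.95/10,000 + 1,153,300×7.07/10,000
= 3384.24 + 2413.67 + 815.22 = 6613.13.

6613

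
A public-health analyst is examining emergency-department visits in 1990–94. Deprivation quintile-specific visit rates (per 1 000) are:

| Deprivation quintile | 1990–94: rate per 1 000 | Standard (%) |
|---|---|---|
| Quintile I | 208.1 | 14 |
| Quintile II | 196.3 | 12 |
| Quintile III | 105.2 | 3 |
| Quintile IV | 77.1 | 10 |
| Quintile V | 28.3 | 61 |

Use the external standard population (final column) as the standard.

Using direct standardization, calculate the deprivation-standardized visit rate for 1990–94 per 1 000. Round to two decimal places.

Standard weights: 0.14, 0.12, 0.03, 0.10, 0.61.
Standardized rate: 0.1400×208.1 + 0.1200×196.3 + 0.0300×105.2 + 0.1000×77.1 + 0.6100×28.3 = 80.8190 per 1 000.

80.82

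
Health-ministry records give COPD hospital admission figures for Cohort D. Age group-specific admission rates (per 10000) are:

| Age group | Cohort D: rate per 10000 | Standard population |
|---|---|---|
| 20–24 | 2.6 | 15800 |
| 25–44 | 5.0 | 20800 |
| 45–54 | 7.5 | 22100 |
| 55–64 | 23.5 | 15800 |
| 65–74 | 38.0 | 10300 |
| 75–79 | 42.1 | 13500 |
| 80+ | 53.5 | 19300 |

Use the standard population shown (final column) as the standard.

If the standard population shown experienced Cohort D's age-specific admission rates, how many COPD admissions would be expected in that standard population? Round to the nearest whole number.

267

Expected COPD admissions = Σ (standard pop × age-specific rate ÷ 10000)
= 15800×2.6/10000 + 20800×5.0/10000 + 22100×7.5/10000 + 15800×23.5/10000 + 10300×38.0/10000 + 13500×42.1/10000 + 19300×53.5/10000
= 4.11 + 10.40 + 16.57 + 37.13 + 39.14 + 56.84 + 103.25 = 267.44.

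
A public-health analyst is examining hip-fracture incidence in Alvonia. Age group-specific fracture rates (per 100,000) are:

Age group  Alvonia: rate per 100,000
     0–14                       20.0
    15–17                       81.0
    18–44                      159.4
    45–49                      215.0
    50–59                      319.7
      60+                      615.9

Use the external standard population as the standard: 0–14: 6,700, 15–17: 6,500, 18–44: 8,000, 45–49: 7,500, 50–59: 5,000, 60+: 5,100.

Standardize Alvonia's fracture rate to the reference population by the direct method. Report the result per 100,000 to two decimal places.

Standard total = 38,800; weights = 0.1727, 0.1675, 0.2062, 0.1933, 0.1289, 0.1314.
Standardized rate: 0.1727×20.0 + 0.1675×81.0 + 0.2062×159.4 + 0.1933×215.0 + 0.1289×319.7 + 0.1314×615.9 = 213.6028 per 100,000.

213.60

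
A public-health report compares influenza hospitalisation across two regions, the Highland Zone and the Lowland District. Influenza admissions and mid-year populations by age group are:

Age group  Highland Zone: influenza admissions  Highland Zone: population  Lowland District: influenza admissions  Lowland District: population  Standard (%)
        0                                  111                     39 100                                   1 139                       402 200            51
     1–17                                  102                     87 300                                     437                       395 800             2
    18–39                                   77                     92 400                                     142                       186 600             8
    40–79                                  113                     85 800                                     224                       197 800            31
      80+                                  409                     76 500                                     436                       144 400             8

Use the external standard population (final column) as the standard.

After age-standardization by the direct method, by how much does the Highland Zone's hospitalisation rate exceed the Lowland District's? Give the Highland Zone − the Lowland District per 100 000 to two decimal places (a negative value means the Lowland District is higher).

Age-specific rates per 100 000 for the Highland Zone: 283.89, 116.84, 83.33, 131.70, 534.64.
For the Lowland District: 283.19, 110.41, 76.10, 113.25, 301.94.
Standard weights: 0.51, 0.02, 0.08, 0.31, 0.08.
The Highland Zone: 0.5100×283.89 + 0.0200×116.84 + 0.0800×83.33 + 0.3100×131.70 + 0.0800×534.64 = 237.3848 per 100 000.
The Lowland District: 0.5100×283.19 + 0.0200×110.41 + 0.0800×76.10 + 0.3100×113.25 + 0.0800×301.94 = 211.9855 per 100 000.
Difference = 237.3848 − 211.9855 = 25.3993.

25.40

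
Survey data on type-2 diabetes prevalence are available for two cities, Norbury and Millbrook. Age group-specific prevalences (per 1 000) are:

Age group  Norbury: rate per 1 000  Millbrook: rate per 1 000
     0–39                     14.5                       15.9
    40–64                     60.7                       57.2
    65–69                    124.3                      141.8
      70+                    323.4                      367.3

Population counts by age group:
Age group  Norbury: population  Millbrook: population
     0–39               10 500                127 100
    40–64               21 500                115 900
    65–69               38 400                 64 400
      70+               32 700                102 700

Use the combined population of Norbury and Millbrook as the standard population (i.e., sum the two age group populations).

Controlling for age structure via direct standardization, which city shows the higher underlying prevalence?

Millbrook

Combined standard total = 513 200; weights = 0.2681, 0.2677, 0.2003, 0.2638.
Norbury: 0.2681×14.5 + 0.2677×60.7 + 0.2003×124.3 + 0.2638×323.4 = 130.3620 per 1 000.
Millbrook: 0.2681×15.9 + 0.2677×57.2 + 0.2003×141.8 + 0.2638×367.3 = 144.8881 per 1 000.
The crude rates (163.00 vs 135.34) would put Norbury higher, but that reflects its age composition; once standardized to a common age structure, Millbrook has the higher underlying rate.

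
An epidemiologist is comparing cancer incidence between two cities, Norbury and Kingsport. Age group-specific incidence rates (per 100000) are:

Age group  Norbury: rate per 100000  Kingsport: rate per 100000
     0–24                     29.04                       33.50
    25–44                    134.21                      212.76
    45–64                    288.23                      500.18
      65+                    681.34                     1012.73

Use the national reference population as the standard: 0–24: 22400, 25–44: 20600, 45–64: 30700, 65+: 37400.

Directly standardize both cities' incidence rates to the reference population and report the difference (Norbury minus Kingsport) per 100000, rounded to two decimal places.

Standard total = 111100; weights = 0.2016, 0.1854, 0.2763, 0.3366.
Norbury: 0.2016×29.04 + 0.1854×134.21 + 0.2763×288.23 + 0.3366×681.34 = 339.7480 per 100000.
Kingsport: 0.2016×33.50 + 0.1854×212.76 + 0.2763×500.18 + 0.3366×1012.73 = 525.3365 per 100000.
Difference = 339.7480 − 525.3365 = -185.5885.

-185.59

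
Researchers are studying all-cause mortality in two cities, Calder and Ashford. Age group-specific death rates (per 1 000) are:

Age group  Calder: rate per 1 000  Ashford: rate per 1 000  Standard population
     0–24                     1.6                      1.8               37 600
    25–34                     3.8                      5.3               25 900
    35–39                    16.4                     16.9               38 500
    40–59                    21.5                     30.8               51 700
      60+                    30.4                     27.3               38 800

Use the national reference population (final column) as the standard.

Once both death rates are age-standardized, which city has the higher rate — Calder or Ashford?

Standard total = 192 500; weights = 0.1953, 0.1345, 0.2000, 0.2686, 0.2016.
Calder: 0.1953×1.6 + 0.1345×3.8 + 0.2000×16.4 + 0.2686×21.5 + 0.2016×30.4 = 16.0055 per 1 000.
Ashford: 0.1953×1.8 + 0.1345×5.3 + 0.2000×16.9 + 0.2686×30.8 + 0.2016×27.3 = 18.2192 per 1 000.

Ashford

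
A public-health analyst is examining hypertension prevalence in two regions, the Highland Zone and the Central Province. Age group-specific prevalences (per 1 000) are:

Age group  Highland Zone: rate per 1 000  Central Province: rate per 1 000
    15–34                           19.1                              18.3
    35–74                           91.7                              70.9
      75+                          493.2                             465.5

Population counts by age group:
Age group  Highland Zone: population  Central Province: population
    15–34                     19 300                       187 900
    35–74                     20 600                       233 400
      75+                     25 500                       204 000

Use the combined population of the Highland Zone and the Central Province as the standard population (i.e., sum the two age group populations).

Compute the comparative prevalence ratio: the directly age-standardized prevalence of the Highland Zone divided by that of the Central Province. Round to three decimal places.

1.092

Combined standard total = 690 700; weights = 0.3000, 0.3677, 0.3323.
The Highland Zone: 0.3000×19.1 + 0.3677×91.7 + 0.3323×493.2 = 203.3281 per 1 000.
The Central Province: 0.3000×18.3 + 0.3677×70.9 + 0.3323×465.5 = 186.2351 per 1 000.
Ratio = 203.3281 ÷ 186.2351 = 1.09178.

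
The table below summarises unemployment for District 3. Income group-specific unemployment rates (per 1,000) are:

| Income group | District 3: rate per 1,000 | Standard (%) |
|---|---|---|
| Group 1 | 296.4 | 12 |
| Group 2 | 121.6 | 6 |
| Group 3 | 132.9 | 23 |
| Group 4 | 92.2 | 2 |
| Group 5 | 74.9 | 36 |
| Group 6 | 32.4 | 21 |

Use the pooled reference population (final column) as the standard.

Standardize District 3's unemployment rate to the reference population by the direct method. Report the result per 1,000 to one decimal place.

109.0

Standard weights: 0.12, 0.06, 0.23, 0.02, 0.36, 0.21.
Standardized rate: 0.1200×296.4 + 0.0600×121.6 + 0.2300×132.9 + 0.0200×92.2 + 0.3600×74.9 + 0.2100×32.4 = 109.0430 per 1,000.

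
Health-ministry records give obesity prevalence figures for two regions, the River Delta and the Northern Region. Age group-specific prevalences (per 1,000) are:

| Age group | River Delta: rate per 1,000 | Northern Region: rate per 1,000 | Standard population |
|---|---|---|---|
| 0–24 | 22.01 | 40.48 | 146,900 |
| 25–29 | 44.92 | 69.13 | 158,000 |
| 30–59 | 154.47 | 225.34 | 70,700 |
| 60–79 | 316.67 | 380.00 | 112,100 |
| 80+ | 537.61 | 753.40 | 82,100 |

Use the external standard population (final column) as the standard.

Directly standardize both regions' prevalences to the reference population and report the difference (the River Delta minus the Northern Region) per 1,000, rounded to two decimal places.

Standard total = 569,800; weights = 0.2578, 0.2773, 0.1241, 0.1967, 0.1441.
The River Delta: 0.2578×22.01 + 0.2773×44.92 + 0.1241×154.47 + 0.1967×316.67 + 0.1441×537.61 = 177.0589 per 1,000.
The Northern Region: 0.2578×40.48 + 0.2773×69.13 + 0.1241×225.34 + 0.1967×380.00 + 0.1441×753.40 = 240.8788 per 1,000.
Difference = 177.0589 − 240.8788 = -63.8199.

-63.82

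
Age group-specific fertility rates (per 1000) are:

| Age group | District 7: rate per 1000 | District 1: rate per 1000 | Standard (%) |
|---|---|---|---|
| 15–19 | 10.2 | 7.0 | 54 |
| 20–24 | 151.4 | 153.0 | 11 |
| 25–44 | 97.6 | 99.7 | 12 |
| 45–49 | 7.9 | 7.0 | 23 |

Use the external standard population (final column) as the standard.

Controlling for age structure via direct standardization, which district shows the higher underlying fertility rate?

Standard weights: 0.54, 0.11, 0.12, 0.23.
District 7: 0.5400×10.2 + 0.1100×151.4 + 0.1200×97.6 + 0.2300×7.9 = 35.6910 per 1000.
District 1: 0.5400×7.0 + 0.1100×153.0 + 0.1200×99.7 + 0.2300×7.0 = 34.1840 per 1000.

District 7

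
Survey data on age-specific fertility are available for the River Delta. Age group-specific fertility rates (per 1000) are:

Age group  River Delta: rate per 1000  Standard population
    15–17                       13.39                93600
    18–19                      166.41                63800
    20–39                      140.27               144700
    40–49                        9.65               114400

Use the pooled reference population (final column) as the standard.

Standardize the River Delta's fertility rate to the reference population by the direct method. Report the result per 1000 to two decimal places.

79.88

Standard total = 416500; weights = 0.2247, 0.1532, 0.3474, 0.2747.
Standardized rate: 0.2247×13.39 + 0.1532×166.41 + 0.3474×140.27 + 0.2747×9.65 = 79.8831 per 1000.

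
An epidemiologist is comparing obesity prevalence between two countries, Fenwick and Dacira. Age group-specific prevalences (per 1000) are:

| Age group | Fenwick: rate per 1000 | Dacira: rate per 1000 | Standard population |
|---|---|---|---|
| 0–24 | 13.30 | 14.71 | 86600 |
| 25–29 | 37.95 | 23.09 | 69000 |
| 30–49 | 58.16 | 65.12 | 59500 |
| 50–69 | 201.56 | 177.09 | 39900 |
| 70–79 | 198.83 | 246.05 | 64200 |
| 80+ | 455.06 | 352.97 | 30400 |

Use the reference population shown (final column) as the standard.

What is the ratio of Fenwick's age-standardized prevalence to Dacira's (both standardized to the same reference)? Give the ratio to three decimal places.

1.038

Standard total = 349600; weights = 0.2477, 0.1974, 0.1702, 0.1141, 0.1836, 0.0870.
Fenwick: 0.2477×13.30 + 0.1974×37.95 + 0.1702×58.16 + 0.1141×201.56 + 0.1836×198.83 + 0.0870×455.06 = 119.7706 per 1000.
Dacira: 0.2477×14.71 + 0.1974×23.09 + 0.1702×65.12 + 0.1141×177.09 + 0.1836×246.05 + 0.0870×352.97 = 115.3728 per 1000.
Ratio = 119.7706 ÷ 115.3728 = 1.03812.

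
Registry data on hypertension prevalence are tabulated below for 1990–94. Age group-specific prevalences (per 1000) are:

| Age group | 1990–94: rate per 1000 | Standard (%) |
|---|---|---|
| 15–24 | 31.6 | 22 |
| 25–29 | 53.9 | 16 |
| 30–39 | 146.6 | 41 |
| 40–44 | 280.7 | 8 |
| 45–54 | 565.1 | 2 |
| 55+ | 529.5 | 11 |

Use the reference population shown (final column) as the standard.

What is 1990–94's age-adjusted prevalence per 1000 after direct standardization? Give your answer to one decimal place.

167.7

Standard weights: 0.22, 0.16, 0.41, 0.08, 0.02, 0.11.
Standardized rate: 0.2200×31.6 + 0.1600×53.9 + 0.4100×146.6 + 0.0800×280.7 + 0.0200×565.1 + 0.1100×529.5 = 167.6850 per 1000.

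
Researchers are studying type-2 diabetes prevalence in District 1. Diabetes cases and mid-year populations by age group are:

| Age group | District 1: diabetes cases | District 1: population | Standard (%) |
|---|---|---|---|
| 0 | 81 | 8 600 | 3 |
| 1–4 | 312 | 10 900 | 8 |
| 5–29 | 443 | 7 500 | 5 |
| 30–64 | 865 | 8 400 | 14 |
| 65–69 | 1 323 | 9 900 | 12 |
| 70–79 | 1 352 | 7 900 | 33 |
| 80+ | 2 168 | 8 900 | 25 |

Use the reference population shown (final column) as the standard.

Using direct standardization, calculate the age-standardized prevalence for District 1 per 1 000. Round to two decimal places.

Age-specific rates per 1 000 for District 1: 9.419, 28.624, 59.067, 102.976, 133.636, 171.139, 243.596.
Standard weights: 0.03, 0.08, 0.05, 0.14, 0.12, 0.33, 0.25.
Standardized rate: 0.0300×9.419 + 0.0800×28.624 + 0.0500×59.067 + 0.1400×102.976 + 0.1200×133.636 + 0.3300×171.139 + 0.2500×243.596 = 153.3537 per 1 000.

153.35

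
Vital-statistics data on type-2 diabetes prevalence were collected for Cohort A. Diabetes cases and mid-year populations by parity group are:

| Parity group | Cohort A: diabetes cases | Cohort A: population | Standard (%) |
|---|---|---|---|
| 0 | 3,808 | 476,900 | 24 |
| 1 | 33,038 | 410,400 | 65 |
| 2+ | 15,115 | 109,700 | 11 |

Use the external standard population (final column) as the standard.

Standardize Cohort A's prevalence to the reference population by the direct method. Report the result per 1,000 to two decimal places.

Parity-specific rates per 1,000 for Cohort A: 7.985, 80.502, 137.785.
Standard weights: 0.24, 0.65, 0.11.
Standardized rate: 0.2400×7.985 + 0.6500×80.502 + 0.1100×137.785 = 69.3990 per 1,000.

69.40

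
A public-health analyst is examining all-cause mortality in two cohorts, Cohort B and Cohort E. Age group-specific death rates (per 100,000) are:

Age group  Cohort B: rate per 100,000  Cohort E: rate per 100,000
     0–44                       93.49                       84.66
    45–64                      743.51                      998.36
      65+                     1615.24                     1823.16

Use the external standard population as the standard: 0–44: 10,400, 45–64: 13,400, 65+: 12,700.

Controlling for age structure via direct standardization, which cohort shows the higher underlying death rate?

Standard total = 36,500; weights = 0.2849, 0.3671, 0.3479.
Cohort B: 0.2849×93.49 + 0.3671×743.51 + 0.3479×1615.24 = 861.6131 per 100,000.
Cohort E: 0.2849×84.66 + 0.3671×998.36 + 0.3479×1823.16 = 1025.0033 per 100,000.

Cohort E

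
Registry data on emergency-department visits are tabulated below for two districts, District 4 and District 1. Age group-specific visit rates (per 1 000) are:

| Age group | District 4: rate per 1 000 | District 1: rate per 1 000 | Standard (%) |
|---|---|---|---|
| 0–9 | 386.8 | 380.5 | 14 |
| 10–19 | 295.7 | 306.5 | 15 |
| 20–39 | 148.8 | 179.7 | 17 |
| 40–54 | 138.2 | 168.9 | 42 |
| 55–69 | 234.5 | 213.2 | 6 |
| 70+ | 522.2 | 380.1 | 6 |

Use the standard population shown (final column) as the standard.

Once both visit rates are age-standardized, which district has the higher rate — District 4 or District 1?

Standard weights: 0.14, 0.15, 0.17, 0.42, 0.06, 0.06.
District 4: 0.1400×386.8 + 0.1500×295.7 + 0.1700×148.8 + 0.4200×138.2 + 0.0600×234.5 + 0.0600×522.2 = 227.2490 per 1 000.
District 1: 0.1400×380.5 + 0.1500×306.5 + 0.1700×179.7 + 0.4200×168.9 + 0.0600×213.2 + 0.0600×380.1 = 236.3300 per 1 000.

District 1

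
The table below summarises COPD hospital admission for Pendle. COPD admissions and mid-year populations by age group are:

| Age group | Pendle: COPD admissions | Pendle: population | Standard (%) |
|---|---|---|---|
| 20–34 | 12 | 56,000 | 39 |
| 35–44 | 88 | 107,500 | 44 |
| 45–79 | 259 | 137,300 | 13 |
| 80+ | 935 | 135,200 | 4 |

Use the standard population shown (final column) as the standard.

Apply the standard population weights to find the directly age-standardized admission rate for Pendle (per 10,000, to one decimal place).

Age-specific rates per 10,000 for Pendle: 2.14, 8.19, 18.86, 69.16.
Standard weights: 0.39, 0.44, 0.13, 0.04.
Standardized rate: 0.3900×2.14 + 0.4400×8.19 + 0.1300×18.86 + 0.0400×69.16 = 9.6561 per 10,000.

9.7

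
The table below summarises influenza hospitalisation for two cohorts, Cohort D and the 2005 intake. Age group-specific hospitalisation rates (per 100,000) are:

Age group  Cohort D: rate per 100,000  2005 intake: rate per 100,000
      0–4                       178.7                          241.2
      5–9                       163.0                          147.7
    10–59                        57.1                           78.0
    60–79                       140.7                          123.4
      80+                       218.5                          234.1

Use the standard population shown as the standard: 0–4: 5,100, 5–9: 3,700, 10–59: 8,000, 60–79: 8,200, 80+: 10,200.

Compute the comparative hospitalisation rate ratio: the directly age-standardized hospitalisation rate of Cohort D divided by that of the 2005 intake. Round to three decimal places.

0.923

Standard total = 35,200; weights = 0.1449, 0.1051, 0.2273, 0.2330, 0.2898.
Cohort D: 0.1449×178.7 + 0.1051×163.0 + 0.2273×57.1 + 0.2330×140.7 + 0.2898×218.5 = 152.0940 per 100,000.
The 2005 intake: 0.1449×241.2 + 0.1051×147.7 + 0.2273×78.0 + 0.2330×123.4 + 0.2898×234.1 = 164.7815 per 100,000.
Ratio = 152.0940 ÷ 164.7815 = 0.92300.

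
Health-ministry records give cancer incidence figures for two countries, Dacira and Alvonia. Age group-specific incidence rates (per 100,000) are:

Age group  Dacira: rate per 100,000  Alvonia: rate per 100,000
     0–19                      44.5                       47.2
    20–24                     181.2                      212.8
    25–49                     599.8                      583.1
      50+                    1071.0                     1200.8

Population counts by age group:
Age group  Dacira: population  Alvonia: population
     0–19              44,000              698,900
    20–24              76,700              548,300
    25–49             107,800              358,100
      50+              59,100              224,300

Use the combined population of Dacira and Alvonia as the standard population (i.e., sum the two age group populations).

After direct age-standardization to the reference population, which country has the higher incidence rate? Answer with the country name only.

Alvonia

Combined standard total = 2,117,200; weights = 0.3509, 0.2952, 0.2201, 0.1339.
Dacira: 0.3509×44.5 + 0.2952×181.2 + 0.2201×599.8 + 0.1339×1071.0 = 344.4537 per 100,000.
Alvonia: 0.3509×47.2 + 0.2952×212.8 + 0.2201×583.1 + 0.1339×1200.8 = 368.4290 per 100,000.
The crude rates (500.04 vs 343.14) would put Dacira higher, but that reflects its age composition; once standardized to a common age structure, Alvonia has the higher underlying rate.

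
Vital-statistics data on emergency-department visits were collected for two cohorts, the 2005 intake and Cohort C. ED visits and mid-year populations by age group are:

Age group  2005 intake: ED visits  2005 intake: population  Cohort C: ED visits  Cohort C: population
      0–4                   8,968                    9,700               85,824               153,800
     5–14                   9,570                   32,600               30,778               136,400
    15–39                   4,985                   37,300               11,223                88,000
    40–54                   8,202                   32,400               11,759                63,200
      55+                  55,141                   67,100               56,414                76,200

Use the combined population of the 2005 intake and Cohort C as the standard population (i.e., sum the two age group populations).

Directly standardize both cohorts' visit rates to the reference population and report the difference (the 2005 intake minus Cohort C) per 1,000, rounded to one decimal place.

129.5

Age-specific rates per 1,000 for the 2005 intake: 924.536, 293.558, 133.646, 253.148, 821.773.
For Cohort C: 558.023, 225.645, 127.534, 186.060, 740.341.
Combined standard total = 696,700; weights = 0.2347, 0.2426, 0.1798, 0.1372, 0.2057.
The 2005 intake: 0.2347×924.536 + 0.2426×293.558 + 0.1798×133.646 + 0.1372×253.148 + 0.2057×821.773 = 515.9753 per 1,000.
Cohort C: 0.2347×558.023 + 0.2426×225.645 + 0.1798×127.534 + 0.1372×186.060 + 0.2057×740.341 = 386.4348 per 1,000.
Difference = 515.9753 − 386.4348 = 129.5405.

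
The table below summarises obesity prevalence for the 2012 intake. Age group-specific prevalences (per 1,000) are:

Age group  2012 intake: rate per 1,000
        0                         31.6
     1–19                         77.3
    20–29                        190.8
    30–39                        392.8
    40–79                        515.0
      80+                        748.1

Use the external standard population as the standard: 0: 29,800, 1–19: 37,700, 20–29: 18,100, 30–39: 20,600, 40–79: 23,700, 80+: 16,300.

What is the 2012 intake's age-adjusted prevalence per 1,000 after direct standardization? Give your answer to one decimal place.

Standard total = 146,200; weights = 0.2038, 0.2579, 0.1238, 0.1409, 0.1621, 0.1115.
Standardized rate: 0.2038×31.6 + 0.2579×77.3 + 0.1238×190.8 + 0.1409×392.8 + 0.1621×515.0 + 0.1115×748.1 = 272.2338 per 1,000.

272.2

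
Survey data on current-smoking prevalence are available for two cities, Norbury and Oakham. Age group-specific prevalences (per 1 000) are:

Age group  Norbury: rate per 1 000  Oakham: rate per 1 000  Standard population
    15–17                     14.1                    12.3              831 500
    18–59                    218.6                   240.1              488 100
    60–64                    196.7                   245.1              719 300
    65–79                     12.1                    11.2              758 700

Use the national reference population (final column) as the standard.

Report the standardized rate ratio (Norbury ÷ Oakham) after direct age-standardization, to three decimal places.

0.862

Standard total = 2 797 600; weights = 0.2972, 0.1745, 0.2571, 0.2712.
Norbury: 0.2972×14.1 + 0.1745×218.6 + 0.2571×196.7 + 0.2712×12.1 = 96.1858 per 1 000.
Oakham: 0.2972×12.3 + 0.1745×240.1 + 0.2571×245.1 + 0.2712×11.2 = 111.6021 per 1 000.
Ratio = 96.1858 ÷ 111.6021 = 0.86186.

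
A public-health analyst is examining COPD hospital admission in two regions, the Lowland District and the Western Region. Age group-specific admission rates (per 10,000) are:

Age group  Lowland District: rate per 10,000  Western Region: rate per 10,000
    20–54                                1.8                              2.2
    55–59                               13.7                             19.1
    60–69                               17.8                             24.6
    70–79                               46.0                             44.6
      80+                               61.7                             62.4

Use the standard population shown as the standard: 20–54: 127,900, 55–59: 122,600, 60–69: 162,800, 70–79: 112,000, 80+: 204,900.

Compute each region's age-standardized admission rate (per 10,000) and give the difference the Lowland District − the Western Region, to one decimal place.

-2.5

Standard total = 730,200; weights = 0.1752, 0.1679, 0.2230, 0.1534, 0.2806.
The Lowland District: 0.1752×1.8 + 0.1679×13.7 + 0.2230×17.8 + 0.1534×46.0 + 0.2806×61.7 = 30.9532 per 10,000.
The Western Region: 0.1752×2.2 + 0.1679×19.1 + 0.2230×24.6 + 0.1534×44.6 + 0.2806×62.4 = 33.4277 per 10,000.
Difference = 30.9532 − 33.4277 = -2.4745.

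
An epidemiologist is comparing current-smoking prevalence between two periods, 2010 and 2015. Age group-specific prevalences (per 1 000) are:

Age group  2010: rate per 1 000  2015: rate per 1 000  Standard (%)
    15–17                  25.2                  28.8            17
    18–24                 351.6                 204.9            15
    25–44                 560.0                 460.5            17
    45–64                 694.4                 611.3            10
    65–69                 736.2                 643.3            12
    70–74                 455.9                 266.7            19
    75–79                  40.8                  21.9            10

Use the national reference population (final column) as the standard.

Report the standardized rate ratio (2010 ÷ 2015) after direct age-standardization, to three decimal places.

Standard weights: 0.17, 0.15, 0.17, 0.10, 0.12, 0.19, 0.10.
2010: 0.1700×25.2 + 0.1500×351.6 + 0.1700×560.0 + 0.1000×694.4 + 0.1200×736.2 + 0.1900×455.9 + 0.1000×40.8 = 400.7090 per 1 000.
2015: 0.1700×28.8 + 0.1500×204.9 + 0.1700×460.5 + 0.1000×611.3 + 0.1200×643.3 + 0.1900×266.7 + 0.1000×21.9 = 305.1050 per 1 000.
Ratio = 400.7090 ÷ 305.1050 = 1.31335.

1.313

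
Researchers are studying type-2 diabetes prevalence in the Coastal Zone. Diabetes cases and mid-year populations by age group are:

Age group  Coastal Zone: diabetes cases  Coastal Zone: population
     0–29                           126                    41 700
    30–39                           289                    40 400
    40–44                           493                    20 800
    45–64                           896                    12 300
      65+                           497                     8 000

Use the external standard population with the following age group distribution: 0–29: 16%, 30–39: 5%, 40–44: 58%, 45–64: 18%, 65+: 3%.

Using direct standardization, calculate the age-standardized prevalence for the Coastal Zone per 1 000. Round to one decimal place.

Age-specific rates per 1 000 for the Coastal Zone: 3.022, 7.153, 23.702, 72.846, 62.125.
Standard weights: 0.16, 0.05, 0.58, 0.18, 0.03.
Standardized rate: 0.1600×3.022 + 0.0500×7.153 + 0.5800×23.702 + 0.1800×72.846 + 0.0300×62.125 = 29.5642 per 1 000.

29.6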